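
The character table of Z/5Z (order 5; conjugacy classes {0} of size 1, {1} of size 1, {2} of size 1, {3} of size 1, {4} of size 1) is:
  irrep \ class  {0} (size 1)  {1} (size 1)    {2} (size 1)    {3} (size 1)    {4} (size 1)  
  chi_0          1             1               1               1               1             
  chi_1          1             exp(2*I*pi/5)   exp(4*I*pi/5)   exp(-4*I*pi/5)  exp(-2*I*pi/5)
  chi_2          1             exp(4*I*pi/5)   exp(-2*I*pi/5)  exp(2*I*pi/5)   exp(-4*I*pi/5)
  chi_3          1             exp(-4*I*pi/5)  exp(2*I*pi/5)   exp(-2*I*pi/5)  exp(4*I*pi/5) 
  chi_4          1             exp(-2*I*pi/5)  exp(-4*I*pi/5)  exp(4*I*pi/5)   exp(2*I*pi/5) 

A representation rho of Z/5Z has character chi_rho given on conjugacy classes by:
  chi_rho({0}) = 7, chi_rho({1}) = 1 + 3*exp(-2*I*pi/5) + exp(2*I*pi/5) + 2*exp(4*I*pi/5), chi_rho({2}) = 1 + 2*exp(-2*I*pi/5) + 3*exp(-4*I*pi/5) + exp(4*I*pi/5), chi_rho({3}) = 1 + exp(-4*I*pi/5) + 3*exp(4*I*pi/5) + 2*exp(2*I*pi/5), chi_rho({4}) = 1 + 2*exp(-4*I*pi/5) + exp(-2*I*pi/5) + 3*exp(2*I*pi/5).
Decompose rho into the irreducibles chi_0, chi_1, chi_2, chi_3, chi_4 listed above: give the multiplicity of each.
Multiplicities: chi_0: 1, chi_1: 1, chi_2: 2, chi_3: 0, chi_4: 3.

Solution. Use <chi_rho, chi> = (1/|G|) sum_C |C| * chi_rho(C) * conj(chi(C)) with |G| = 5 for each irreducible chi in the table:
  <chi_rho, chi_0> = (1/5)[1*(7)*conj(1) + 1*(1 + 3*exp(-2*I*pi/5) + exp(2*I*pi/5) + 2*exp(4*I*pi/5))*conj(1) + 1*(1 + 2*exp(-2*I*pi/5) + 3*exp(-4*I*pi/5) + exp(4*I*pi/5))*conj(1) + 1*(1 + exp(-4*I*pi/5) + 3*exp(4*I*pi/5) + 2*exp(2*I*pi/5))*conj(1) + 1*(1 + 2*exp(-4*I*pi/5) + exp(-2*I*pi/5) + 3*exp(2*I*pi/5))*conj(1)]
      = (1/5)[(7) + (1 + 3*exp(-2*I*pi/5) + exp(2*I*pi/5) + 2*exp(4*I*pi/5)) + (1 + 2*exp(-2*I*pi/5) + 3*exp(-4*I*pi/5) + exp(4*I*pi/5)) + (1 + exp(-4*I*pi/5) + 3*exp(4*I*pi/5) + 2*exp(2*I*pi/5)) + (1 + 2*exp(-4*I*pi/5) + exp(-2*I*pi/5) + 3*exp(2*I*pi/5))] = 5/5 = 1
  <chi_rho, chi_1> = (1/5)[1*(7)*conj(1) + 1*(1 + 3*exp(-2*I*pi/5) + exp(2*I*pi/5) + 2*exp(4*I*pi/5))*conj(exp(2*I*pi/5)) + 1*(1 + 2*exp(-2*I*pi/5) + 3*exp(-4*I*pi/5) + exp(4*I*pi/5))*conj(exp(4*I*pi/5)) + 1*(1 + exp(-4*I*pi/5) + 3*exp(4*I*pi/5) + 2*exp(2*I*pi/5))*conj(exp(-4*I*pi/5)) + 1*(1 + 2*exp(-4*I*pi/5) + exp(-2*I*pi/5) + 3*exp(2*I*pi/5))*conj(exp(-2*I*pi/5))]
      = (1/5)[(7) + (1 + 3*exp(-4*I*pi/5) + exp(-2*I*pi/5) + 2*exp(2*I*pi/5)) + (1 + exp(-4*I*pi/5) + 2*exp(4*I*pi/5) + 3*exp(2*I*pi/5)) + (1 + 3*exp(-2*I*pi/5) + 2*exp(-4*I*pi/5) + exp(4*I*pi/5)) + (1 + 2*exp(-2*I*pi/5) + exp(2*I*pi/5) + 3*exp(4*I*pi/5))] = 5/5 = 1
  <chi_rho, chi_2> = (1/5)[1*(7)*conj(1) + 1*(1 + 3*exp(-2*I*pi/5) + exp(2*I*pi/5) + 2*exp(4*I*pi/5))*conj(exp(4*I*pi/5)) + 1*(1 + 2*exp(-2*I*pi/5) + 3*exp(-4*I*pi/5) + exp(4*I*pi/5))*conj(exp(-2*I*pi/5)) + 1*(1 + exp(-4*I*pi/5) + 3*exp(4*I*pi/5) + 2*exp(2*I*pi/5))*conj(exp(2*I*pi/5)) + 1*(1 + 2*exp(-4*I*pi/5) + exp(-2*I*pi/5) + 3*exp(2*I*pi/5))*conj(exp(-4*I*pi/5))]
      = (1/5)[(7) + (2 + exp(-2*I*pi/5) + exp(-4*I*pi/5) + 3*exp(4*I*pi/5)) + (2 + 3*exp(-2*I*pi/5) + exp(-4*I*pi/5) + exp(2*I*pi/5)) + (2 + exp(-2*I*pi/5) + exp(4*I*pi/5) + 3*exp(2*I*pi/5)) + (2 + 3*exp(-4*I*pi/5) + exp(4*I*pi/5) + exp(2*I*pi/5))] = 10/5 = 2
  <chi_rho, chi_3> = (1/5)[1*(7)*conj(1) + 1*(1 + 3*exp(-2*I*pi/5) + exp(2*I*pi/5) + 2*exp(4*I*pi/5))*conj(exp(-4*I*pi/5)) + 1*(1 + 2*exp(-2*I*pi/5) + 3*exp(-4*I*pi/5) + exp(4*I*pi/5))*conj(exp(2*I*pi/5)) + 1*(1 + exp(-4*I*pi/5) + 3*exp(4*I*pi/5) + 2*exp(2*I*pi/5))*conj(exp(-2*I*pi/5)) + 1*(1 + 2*exp(-4*I*pi/5) + exp(-2*I*pi/5) + 3*exp(2*I*pi/5))*conj(exp(4*I*pi/5))]
      = (1/5)[(7) + (2*exp(-2*I*pi/5) + exp(-4*I*pi/5) + exp(4*I*pi/5) + 3*exp(2*I*pi/5)) + (2*exp(-4*I*pi/5) + exp(-2*I*pi/5) + exp(2*I*pi/5) + 3*exp(4*I*pi/5)) + (3*exp(-4*I*pi/5) + exp(-2*I*pi/5) + exp(2*I*pi/5) + 2*exp(4*I*pi/5)) + (3*exp(-2*I*pi/5) + exp(-4*I*pi/5) + exp(4*I*pi/5) + 2*exp(2*I*pi/5))] = 0/5 = 0
  <chi_rho, chi_4> = (1/5)[1*(7)*conj(1) + 1*(1 + 3*exp(-2*I*pi/5) + exp(2*I*pi/5) + 2*exp(4*I*pi/5))*conj(exp(-2*I*pi/5)) + 1*(1 + 2*exp(-2*I*pi/5) + 3*exp(-4*I*pi/5) + exp(4*I*pi/5))*conj(exp(-4*I*pi/5)) + 1*(1 + exp(-4*I*pi/5) + 3*exp(4*I*pi/5) + 2*exp(2*I*pi/5))*conj(exp(4*I*pi/5)) + 1*(1 + 2*exp(-4*I*pi/5) + exp(-2*I*pi/5) + 3*exp(2*I*pi/5))*conj(exp(2*I*pi/5))]
      = (1/5)[(7) + (3 + 2*exp(-4*I*pi/5) + exp(4*I*pi/5) + exp(2*I*pi/5)) + (3 + exp(-2*I*pi/5) + exp(4*I*pi/5) + 2*exp(2*I*pi/5)) + (3 + 2*exp(-2*I*pi/5) + exp(-4*I*pi/5) + exp(2*I*pi/5)) + (3 + exp(-2*I*pi/5) + exp(-4*I*pi/5) + 2*exp(4*I*pi/5))] = 15/5 = 3
(Exp terms are combined using exp(i*s)*conj(exp(i*t)) = exp(i*(s-t)), and sums of them are collapsed using the identity that for every m > 1 the m distinct m-th roots of unity sum to 0, e.g. 1 + exp(2*I*pi/3) + exp(-2*I*pi/3) = 0.)
Dimension check: dim(rho) = sum (mult * dim) = 1*1 + 1*1 + 2*1 + 0*1 + 3*1 = 7 = chi_rho(e) = 7.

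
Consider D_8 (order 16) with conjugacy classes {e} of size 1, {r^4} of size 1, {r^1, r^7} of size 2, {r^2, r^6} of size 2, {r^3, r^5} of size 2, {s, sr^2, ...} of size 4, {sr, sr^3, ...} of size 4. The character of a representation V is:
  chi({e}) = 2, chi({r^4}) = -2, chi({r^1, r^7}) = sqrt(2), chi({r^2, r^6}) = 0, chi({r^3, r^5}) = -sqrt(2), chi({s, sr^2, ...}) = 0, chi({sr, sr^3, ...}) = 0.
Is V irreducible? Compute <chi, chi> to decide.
Irreducible: <chi, chi> = 1.

Explanation: <chi, chi> = (1/|G|) sum_C |C| * |chi(C)|^2 = (1/16)[1*|2|^2 + 1*|-2|^2 + 2*|sqrt(2)|^2 + 2*|0|^2 + 2*|-sqrt(2)|^2 + 4*|0|^2 + 4*|0|^2]
  = (1/16)[(4) + (4) + (4) + (0) + (4) + (0) + (0)] = 16/16 = 1.
A character is irreducible iff <chi, chi> = 1, so this representation is irreducible.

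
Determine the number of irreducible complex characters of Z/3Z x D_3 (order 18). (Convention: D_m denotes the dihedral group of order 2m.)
9

Argument: The number of irreducible complex representations of a finite group equals its number of conjugacy classes. For a direct product, #classes(G x H) = #classes(G) * #classes(H). Z/3Z has 3 classes (abelian), D_3 has 3 classes, so 3 * 3 = 9, so Z/3Z x D_3 (order 18) has exactly 9 irreducible complex representations.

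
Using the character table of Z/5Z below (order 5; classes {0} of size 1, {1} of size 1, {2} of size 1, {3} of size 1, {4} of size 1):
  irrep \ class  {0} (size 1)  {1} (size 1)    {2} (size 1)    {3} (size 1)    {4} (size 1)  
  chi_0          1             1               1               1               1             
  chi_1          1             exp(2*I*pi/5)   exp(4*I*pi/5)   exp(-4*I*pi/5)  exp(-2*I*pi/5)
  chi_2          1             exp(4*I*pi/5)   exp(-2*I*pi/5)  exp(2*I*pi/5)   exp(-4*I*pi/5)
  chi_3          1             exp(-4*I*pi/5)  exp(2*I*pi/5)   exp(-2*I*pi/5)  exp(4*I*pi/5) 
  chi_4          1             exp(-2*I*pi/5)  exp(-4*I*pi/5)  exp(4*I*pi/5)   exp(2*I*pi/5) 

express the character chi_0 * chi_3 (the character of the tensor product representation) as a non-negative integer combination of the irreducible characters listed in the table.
chi_0 tensor chi_3 = chi_3 (all other irreducibles have multiplicity 0).

Proof sketch: The character of a tensor product is the pointwise product (chi_0 * chi_3)(C) = chi_0(C) * chi_3(C):
  {0}: (1)*(1), {1}: (1)*(exp(-4*I*pi/5)), {2}: (1)*(exp(2*I*pi/5)), {3}: (1)*(exp(-2*I*pi/5)), {4}: (1)*(exp(4*I*pi/5))
so (chi_0 * chi_3) takes values
  {0} -> 1, {1} -> exp(-4*I*pi/5), {2} -> exp(2*I*pi/5), {3} -> exp(-2*I*pi/5), {4} -> exp(4*I*pi/5).
Now take the inner product of this character with each irreducible chi from the table, <chi_0*chi_3, chi> = (1/5) sum_C |C| (chi_0*chi_3)(C) conj(chi(C)):
  <chi_0*chi_3, chi_0> = (1/5)[1*(1)*conj(1) + 1*(exp(-4*I*pi/5))*conj(1) + 1*(exp(2*I*pi/5))*conj(1) + 1*(exp(-2*I*pi/5))*conj(1) + 1*(exp(4*I*pi/5))*conj(1)]
      = (1/5)[(1) + (exp(-4*I*pi/5)) + (exp(2*I*pi/5)) + (exp(-2*I*pi/5)) + (exp(4*I*pi/5))] = 0/5 = 0
  <chi_0*chi_3, chi_1> = (1/5)[1*(1)*conj(1) + 1*(exp(-4*I*pi/5))*conj(exp(2*I*pi/5)) + 1*(exp(2*I*pi/5))*conj(exp(4*I*pi/5)) + 1*(exp(-2*I*pi/5))*conj(exp(-4*I*pi/5)) + 1*(exp(4*I*pi/5))*conj(exp(-2*I*pi/5))]
      = (1/5)[(1) + (exp(4*I*pi/5)) + (exp(-2*I*pi/5)) + (exp(2*I*pi/5)) + (exp(-4*I*pi/5))] = 0/5 = 0
  <chi_0*chi_3, chi_2> = (1/5)[1*(1)*conj(1) + 1*(exp(-4*I*pi/5))*conj(exp(4*I*pi/5)) + 1*(exp(2*I*pi/5))*conj(exp(-2*I*pi/5)) + 1*(exp(-2*I*pi/5))*conj(exp(2*I*pi/5)) + 1*(exp(4*I*pi/5))*conj(exp(-4*I*pi/5))]
      = (1/5)[(1) + (exp(2*I*pi/5)) + (exp(4*I*pi/5)) + (exp(-4*I*pi/5)) + (exp(-2*I*pi/5))] = 0/5 = 0
  <chi_0*chi_3, chi_3> = (1/5)[1*(1)*conj(1) + 1*(exp(-4*I*pi/5))*conj(exp(-4*I*pi/5)) + 1*(exp(2*I*pi/5))*conj(exp(2*I*pi/5)) + 1*(exp(-2*I*pi/5))*conj(exp(-2*I*pi/5)) + 1*(exp(4*I*pi/5))*conj(exp(4*I*pi/5))]
      = (1/5)[(1) + (1) + (1) + (1) + (1)] = 5/5 = 1
  <chi_0*chi_3, chi_4> = (1/5)[1*(1)*conj(1) + 1*(exp(-4*I*pi/5))*conj(exp(-2*I*pi/5)) + 1*(exp(2*I*pi/5))*conj(exp(-4*I*pi/5)) + 1*(exp(-2*I*pi/5))*conj(exp(4*I*pi/5)) + 1*(exp(4*I*pi/5))*conj(exp(2*I*pi/5))]
      = (1/5)[(1) + (exp(-2*I*pi/5)) + (exp(-4*I*pi/5)) + (exp(4*I*pi/5)) + (exp(2*I*pi/5))] = 0/5 = 0
(Exp terms are combined using exp(i*s)*conj(exp(i*t)) = exp(i*(s-t)), and sums of them are collapsed using the identity that for every m > 1 the m distinct m-th roots of unity sum to 0, e.g. 1 + exp(2*I*pi/3) + exp(-2*I*pi/3) = 0.)
Hence the multiplicities are chi_3: 1. Dimension check: dim(chi_0)*dim(chi_3) = 1*1 = 1 and sum (mult * dim) = 1*1 = 1.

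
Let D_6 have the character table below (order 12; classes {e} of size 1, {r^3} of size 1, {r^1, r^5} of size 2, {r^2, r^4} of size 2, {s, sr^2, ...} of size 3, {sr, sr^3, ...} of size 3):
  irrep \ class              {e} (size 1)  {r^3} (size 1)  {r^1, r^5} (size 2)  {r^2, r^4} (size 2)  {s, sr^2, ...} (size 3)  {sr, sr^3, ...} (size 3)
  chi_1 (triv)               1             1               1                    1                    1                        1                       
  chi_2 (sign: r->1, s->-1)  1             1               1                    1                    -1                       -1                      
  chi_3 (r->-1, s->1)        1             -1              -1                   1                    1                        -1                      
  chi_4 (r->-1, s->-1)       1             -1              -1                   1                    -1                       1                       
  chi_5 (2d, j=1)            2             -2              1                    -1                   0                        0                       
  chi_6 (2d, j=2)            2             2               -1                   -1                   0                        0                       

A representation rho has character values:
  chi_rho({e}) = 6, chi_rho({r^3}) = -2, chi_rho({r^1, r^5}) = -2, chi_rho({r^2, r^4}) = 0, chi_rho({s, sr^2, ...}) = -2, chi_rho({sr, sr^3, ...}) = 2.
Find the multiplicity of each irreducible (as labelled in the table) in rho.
Multiplicities: chi_1: 0, chi_2: 0, chi_3: 0, chi_4: 2, chi_5: 1, chi_6: 1.

Solution. Use <chi_rho, chi> = (1/|G|) sum_C |C| * chi_rho(C) * conj(chi(C)) with |G| = 12 for each irreducible chi in the table:
  <chi_rho, chi_1> = (1/12)[1*(6)*conj(1) + 1*(-2)*conj(1) + 2*(-2)*conj(1) + 2*(0)*conj(1) + 3*(-2)*conj(1) + 3*(2)*conj(1)]
      = (1/12)[(6) + (-2) + (-4) + (0) + (-6) + (6)] = 0/12 = 0
  <chi_rho, chi_2> = (1/12)[1*(6)*conj(1) + 1*(-2)*conj(1) + 2*(-2)*conj(1) + 2*(0)*conj(1) + 3*(-2)*conj(-1) + 3*(2)*conj(-1)]
      = (1/12)[(6) + (-2) + (-4) + (0) + (6) + (-6)] = 0/12 = 0
  <chi_rho, chi_3> = (1/12)[1*(6)*conj(1) + 1*(-2)*conj(-1) + 2*(-2)*conj(-1) + 2*(0)*conj(1) + 3*(-2)*conj(1) + 3*(2)*conj(-1)]
      = (1/12)[(6) + (2) + (4) + (0) + (-6) + (-6)] = 0/12 = 0
  <chi_rho, chi_4> = (1/12)[1*(6)*conj(1) + 1*(-2)*conj(-1) + 2*(-2)*conj(-1) + 2*(0)*conj(1) + 3*(-2)*conj(-1) + 3*(2)*conj(1)]
      = (1/12)[(6) + (2) + (4) + (0) + (6) + (6)] = 24/12 = 2
  <chi_rho, chi_5> = (1/12)[1*(6)*conj(2) + 1*(-2)*conj(-2) + 2*(-2)*conj(1) + 2*(0)*conj(-1) + 3*(-2)*conj(0) + 3*(2)*conj(0)]
      = (1/12)[(12) + (4) + (-4) + (0) + (0) + (0)] = 12/12 = 1
  <chi_rho, chi_6> = (1/12)[1*(6)*conj(2) + 1*(-2)*conj(2) + 2*(-2)*conj(-1) + 2*(0)*conj(-1) + 3*(-2)*conj(0) + 3*(2)*conj(0)]
      = (1/12)[(12) + (-4) + (4) + (0) + (0) + (0)] = 12/12 = 1
Dimension check: dim(rho) = sum (mult * dim) = 0*1 + 0*1 + 0*1 + 2*1 + 1*2 + 1*2 = 6 = chi_rho(e) = 6.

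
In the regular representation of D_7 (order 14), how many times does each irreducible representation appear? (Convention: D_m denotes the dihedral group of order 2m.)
Each irreducible V_i of dimension d_i appears with multiplicity d_i, i.e. rho_reg = (direct sum over all irreducibles V_i) d_i V_i. The irreducible dimensions for D_7 are 1, 1, 2, 2, 2: 2 irreducibles of dimension 1, each with multiplicity 1; 3 irreducibles of dimension 2, each with multiplicity 2. Total dimension 2*1*1 + 3*2*2 = 14 = |G|.

Proof sketch: General theorem: in the regular representation of a finite group G, each irreducible appears with multiplicity equal to its dimension. Check: dim(rho_reg) = sum d_i^2 = 1 + 1 + 4 + 4 + 4 = 14 = |G|.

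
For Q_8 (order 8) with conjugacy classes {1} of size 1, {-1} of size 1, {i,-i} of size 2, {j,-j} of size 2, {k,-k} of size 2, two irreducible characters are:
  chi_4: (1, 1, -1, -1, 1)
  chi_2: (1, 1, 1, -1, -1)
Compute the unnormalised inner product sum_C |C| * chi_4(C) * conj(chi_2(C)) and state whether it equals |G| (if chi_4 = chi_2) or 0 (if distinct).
Sum = 0; so <chi_4, chi_2> = 0 (distinct irreducibles are orthogonal).

Derivation: Compute term by term over conjugacy classes (|C| * chi_4(C) * conj(chi_2(C))):
  1*(1)*conj(1) + 1*(1)*conj(1) + 2*(-1)*conj(1) + 2*(-1)*conj(-1) + 2*(1)*conj(-1)
  = (1) + (1) + (-2) + (2) + (-2)
  = 0.
Dividing by |G| = 8 gives 0/8 = 0, matching the row-orthogonality relation <chi_4, chi_2> = [chi_4 = chi_2].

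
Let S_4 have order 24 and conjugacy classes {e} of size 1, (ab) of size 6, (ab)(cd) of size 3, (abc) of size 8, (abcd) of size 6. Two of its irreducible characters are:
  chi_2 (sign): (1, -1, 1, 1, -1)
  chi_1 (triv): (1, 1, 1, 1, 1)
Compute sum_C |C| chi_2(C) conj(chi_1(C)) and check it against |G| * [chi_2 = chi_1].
Sum = 0; so <chi_2, chi_1> = 0 (distinct irreducibles are orthogonal).

Proof sketch: Compute term by term over conjugacy classes (|C| * chi_2(C) * conj(chi_1(C))):
  1*(1)*conj(1) + 6*(-1)*conj(1) + 3*(1)*conj(1) + 8*(1)*conj(1) + 6*(-1)*conj(1)
  = (1) + (-6) + (3) + (8) + (-6)
  = 0.
Dividing by |G| = 24 gives 0/24 = 0, matching the row-orthogonality relation <chi_2, chi_1> = [chi_2 = chi_1].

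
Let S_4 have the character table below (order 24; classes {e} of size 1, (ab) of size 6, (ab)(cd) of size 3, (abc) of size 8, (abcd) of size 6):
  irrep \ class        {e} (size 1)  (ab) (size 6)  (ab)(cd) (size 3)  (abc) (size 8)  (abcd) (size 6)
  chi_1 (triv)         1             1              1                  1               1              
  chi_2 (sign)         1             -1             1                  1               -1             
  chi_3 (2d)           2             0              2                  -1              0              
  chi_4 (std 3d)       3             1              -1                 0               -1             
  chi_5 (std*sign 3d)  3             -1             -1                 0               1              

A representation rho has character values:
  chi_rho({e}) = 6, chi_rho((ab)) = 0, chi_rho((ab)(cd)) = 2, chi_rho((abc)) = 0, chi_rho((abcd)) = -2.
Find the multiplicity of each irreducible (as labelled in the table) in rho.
Multiplicities: chi_1: 0, chi_2: 1, chi_3: 1, chi_4: 1, chi_5: 0.

Use <chi_rho, chi> = (1/|G|) sum_C |C| * chi_rho(C) * conj(chi(C)) with |G| = 24 for each irreducible chi in the table:
  <chi_rho, chi_1> = (1/24)[1*(6)*conj(1) + 6*(0)*conj(1) + 3*(2)*conj(1) + 8*(0)*conj(1) + 6*(-2)*conj(1)]
      = (1/24)[(6) + (0) + (6) + (0) + (-12)] = 0/24 = 0
  <chi_rho, chi_2> = (1/24)[1*(6)*conj(1) + 6*(0)*conj(-1) + 3*(2)*conj(1) + 8*(0)*conj(1) + 6*(-2)*conj(-1)]
      = (1/24)[(6) + (0) + (6) + (0) + (12)] = 24/24 = 1
  <chi_rho, chi_3> = (1/24)[1*(6)*conj(2) + 6*(0)*conj(0) + 3*(2)*conj(2) + 8*(0)*conj(-1) + 6*(-2)*conj(0)]
      = (1/24)[(12) + (0) + (12) + (0) + (0)] = 24/24 = 1
  <chi_rho, chi_4> = (1/24)[1*(6)*conj(3) + 6*(0)*conj(1) + 3*(2)*conj(-1) + 8*(0)*conj(0) + 6*(-2)*conj(-1)]
      = (1/24)[(18) + (0) + (-6) + (0) + (12)] = 24/24 = 1
  <chi_rho, chi_5> = (1/24)[1*(6)*conj(3) + 6*(0)*conj(-1) + 3*(2)*conj(-1) + 8*(0)*conj(0) + 6*(-2)*conj(1)]
      = (1/24)[(18) + (0) + (-6) + (0) + (-12)] = 0/24 = 0
Dimension check: dim(rho) = sum (mult * dim) = 0*1 + 1*1 + 1*2 + 1*3 + 0*3 = 6 = chi_rho(e) = 6.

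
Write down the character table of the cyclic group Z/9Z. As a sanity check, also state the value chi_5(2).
Character table of Z/9Z (irreps indexed chi_0,...,chi_8 with chi_k(m) = zeta_9^(k*m), zeta_9 = exp(2*pi*i/9)):
  irrep \ class  {0} (size 1)  {1} (size 1)    {2} (size 1)    {3} (size 1)    {4} (size 1)    {5} (size 1)    {6} (size 1)    {7} (size 1)    {8} (size 1)  
  chi_0          1             1               1               1               1               1               1               1               1             
  chi_1          1             exp(2*I*pi/9)   exp(4*I*pi/9)   exp(2*I*pi/3)   exp(8*I*pi/9)   exp(-8*I*pi/9)  exp(-2*I*pi/3)  exp(-4*I*pi/9)  exp(-2*I*pi/9)
  chi_2          1             exp(4*I*pi/9)   exp(8*I*pi/9)   exp(-2*I*pi/3)  exp(-2*I*pi/9)  exp(2*I*pi/9)   exp(2*I*pi/3)   exp(-8*I*pi/9)  exp(-4*I*pi/9)
  chi_3          1             exp(2*I*pi/3)   exp(-2*I*pi/3)  1               exp(2*I*pi/3)   exp(-2*I*pi/3)  1               exp(2*I*pi/3)   exp(-2*I*pi/3)
  chi_4          1             exp(8*I*pi/9)   exp(-2*I*pi/9)  exp(2*I*pi/3)   exp(-4*I*pi/9)  exp(4*I*pi/9)   exp(-2*I*pi/3)  exp(2*I*pi/9)   exp(-8*I*pi/9)
  chi_5          1             exp(-8*I*pi/9)  exp(2*I*pi/9)   exp(-2*I*pi/3)  exp(4*I*pi/9)   exp(-4*I*pi/9)  exp(2*I*pi/3)   exp(-2*I*pi/9)  exp(8*I*pi/9) 
  chi_6          1             exp(-2*I*pi/3)  exp(2*I*pi/3)   1               exp(-2*I*pi/3)  exp(2*I*pi/3)   1               exp(-2*I*pi/3)  exp(2*I*pi/3) 
  chi_7          1             exp(-4*I*pi/9)  exp(-8*I*pi/9)  exp(2*I*pi/3)   exp(2*I*pi/9)   exp(-2*I*pi/9)  exp(-2*I*pi/3)  exp(8*I*pi/9)   exp(4*I*pi/9) 
  chi_8          1             exp(-2*I*pi/9)  exp(-4*I*pi/9)  exp(-2*I*pi/3)  exp(-8*I*pi/9)  exp(8*I*pi/9)   exp(2*I*pi/3)   exp(4*I*pi/9)   exp(2*I*pi/9) 

Spot check: chi_5(2) = zeta_9^(5*2) = zeta_9^10 = exp(2*I*pi/9).

Z/9Z is abelian, so all 9 irreducible complex representations are 1-dimensional. They are given by chi_k(m) = zeta_9^(k*m) for k = 0,...,8. Row orthogonality: sum_m chi_k(m) conj(chi_l(m)) = 9 * [k = l].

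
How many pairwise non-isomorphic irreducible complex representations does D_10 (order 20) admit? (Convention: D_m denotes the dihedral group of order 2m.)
8

Solution. The number of irreducible complex representations of a finite group equals its number of conjugacy classes. D_10 has 8 conjugacy classes (n/2 + 3 for n even), so D_10 (order 20) has exactly 8 irreducible complex representations.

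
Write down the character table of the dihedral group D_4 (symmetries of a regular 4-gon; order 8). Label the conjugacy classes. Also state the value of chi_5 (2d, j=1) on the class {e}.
Conjugacy classes: {e} of size 1, {r^2} of size 1, {r^1, r^3} of size 2, {s, sr^2, ...} of size 2, {sr, sr^3, ...} of size 2.
Character table:
  irrep \ class              {e} (size 1)  {r^2} (size 1)  {r^1, r^3} (size 2)  {s, sr^2, ...} (size 2)  {sr, sr^3, ...} (size 2)
  chi_1 (triv)               1             1               1                    1                        1                       
  chi_2 (sign: r->1, s->-1)  1             1               1                    -1                       -1                      
  chi_3 (r->-1, s->1)        1             1               -1                   1                        -1                      
  chi_4 (r->-1, s->-1)       1             1               -1                   -1                       1                       
  chi_5 (2d, j=1)            2             -2              0                    0                        0                       

Spot check: chi_5 (2d, j=1) on {e} = 2.

Explanation: D_4 has order 2*4 = 8 with 5 conjugacy classes, hence 5 irreducibles. Sum of squared dims 1 + 1 + 1 + 1 + 4 = 8 = |G|. Linear characters come from the abelianisation; the 2-dimensional irreps have character r^k -> 2*cos(2*pi*j*k/4), reflections -> 0.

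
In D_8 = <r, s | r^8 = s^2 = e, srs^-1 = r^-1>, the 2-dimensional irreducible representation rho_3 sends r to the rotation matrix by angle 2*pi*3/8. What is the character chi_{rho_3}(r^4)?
chi_{rho_3}(r^4) = 2*cos(2*pi*3*4/8) = -2

Working: rho_3(r^4) is rotation by angle 2*pi*3*4/8, whose trace is 2*cos(2*pi*3*4/8) = -2.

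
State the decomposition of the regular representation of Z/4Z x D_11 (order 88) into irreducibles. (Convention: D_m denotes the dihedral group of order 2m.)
Each irreducible V_i of dimension d_i appears with multiplicity d_i, i.e. rho_reg = (direct sum over all irreducibles V_i) d_i V_i. The irreducible dimensions for Z/4Z x D_11 are 1, 1, 1, 1, 1, 1, 1, 1, 2, 2, 2, 2, 2, 2, 2, 2, 2, 2, 2, 2, 2, 2, 2, 2, 2, 2, 2, 2: 8 irreducibles of dimension 1, each with multiplicity 1; 20 irreducibles of dimension 2, each with multiplicity 2. Total dimension 8*1*1 + 20*2*2 = 88 = |G|.

Explanation: General theorem: in the regular representation of a finite group G, each irreducible appears with multiplicity equal to its dimension. Check: dim(rho_reg) = sum d_i^2 = 1 + 1 + 1 + 1 + 1 + 1 + 1 + 1 + 4 + 4 + 4 + 4 + 4 + 4 + 4 + 4 + 4 + 4 + 4 + 4 + 4 + 4 + 4 + 4 + 4 + 4 + 4 + 4 = 88 = |G|.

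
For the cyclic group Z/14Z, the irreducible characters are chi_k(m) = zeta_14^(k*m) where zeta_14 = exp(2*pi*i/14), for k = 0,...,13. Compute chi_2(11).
chi_2(11) = zeta_14^22 = exp(-6*I*pi/7)

Reasoning: chi_2(11) = zeta_14^(2*11) = zeta_14^22. Since zeta_14^14 = 1, this equals zeta_14^8 = exp(2*pi*i*8/14) = exp(-6*I*pi/7).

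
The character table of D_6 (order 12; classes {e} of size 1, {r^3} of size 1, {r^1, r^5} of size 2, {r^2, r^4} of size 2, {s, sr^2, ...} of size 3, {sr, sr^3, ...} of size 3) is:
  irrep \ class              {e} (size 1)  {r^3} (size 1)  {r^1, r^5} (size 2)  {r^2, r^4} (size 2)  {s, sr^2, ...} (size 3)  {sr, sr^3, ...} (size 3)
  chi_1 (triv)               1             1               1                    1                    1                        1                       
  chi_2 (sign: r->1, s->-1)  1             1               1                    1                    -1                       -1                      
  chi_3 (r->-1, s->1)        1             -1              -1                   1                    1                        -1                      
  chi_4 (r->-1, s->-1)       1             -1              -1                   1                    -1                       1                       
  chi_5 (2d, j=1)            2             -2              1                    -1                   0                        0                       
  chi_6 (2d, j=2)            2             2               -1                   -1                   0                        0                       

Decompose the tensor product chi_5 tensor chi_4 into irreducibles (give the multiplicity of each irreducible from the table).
chi_5 tensor chi_4 = chi_6 (all other irreducibles have multiplicity 0).

Why: The character of a tensor product is the pointwise product (chi_5 * chi_4)(C) = chi_5(C) * chi_4(C):
  {e}: (2)*(1), {r^3}: (-2)*(-1), {r^1, r^5}: (1)*(-1), {r^2, r^4}: (-1)*(1), {s, sr^2, ...}: (0)*(-1), {sr, sr^3, ...}: (0)*(1)
so (chi_5 * chi_4) takes values
  {e} -> 2, {r^3} -> 2, {r^1, r^5} -> -1, {r^2, r^4} -> -1, {s, sr^2, ...} -> 0, {sr, sr^3, ...} -> 0.
Now take the inner product of this character with each irreducible chi from the table, <chi_5*chi_4, chi> = (1/12) sum_C |C| (chi_5*chi_4)(C) conj(chi(C)):
  <chi_5*chi_4, chi_1> = (1/12)[1*(2)*conj(1) + 1*(2)*conj(1) + 2*(-1)*conj(1) + 2*(-1)*conj(1) + 3*(0)*conj(1) + 3*(0)*conj(1)]
      = (1/12)[(2) + (2) + (-2) + (-2) + (0) + (0)] = 0/12 = 0
  <chi_5*chi_4, chi_2> = (1/12)[1*(2)*conj(1) + 1*(2)*conj(1) + 2*(-1)*conj(1) + 2*(-1)*conj(1) + 3*(0)*conj(-1) + 3*(0)*conj(-1)]
      = (1/12)[(2) + (2) + (-2) + (-2) + (0) + (0)] = 0/12 = 0
  <chi_5*chi_4, chi_3> = (1/12)[1*(2)*conj(1) + 1*(2)*conj(-1) + 2*(-1)*conj(-1) + 2*(-1)*conj(1) + 3*(0)*conj(1) + 3*(0)*conj(-1)]
      = (1/12)[(2) + (-2) + (2) + (-2) + (0) + (0)] = 0/12 = 0
  <chi_5*chi_4, chi_4> = (1/12)[1*(2)*conj(1) + 1*(2)*conj(-1) + 2*(-1)*conj(-1) + 2*(-1)*conj(1) + 3*(0)*conj(-1) + 3*(0)*conj(1)]
      = (1/12)[(2) + (-2) + (2) + (-2) + (0) + (0)] = 0/12 = 0
  <chi_5*chi_4, chi_5> = (1/12)[1*(2)*conj(2) + 1*(2)*conj(-2) + 2*(-1)*conj(1) + 2*(-1)*conj(-1) + 3*(0)*conj(0) + 3*(0)*conj(0)]
      = (1/12)[(4) + (-4) + (-2) + (2) + (0) + (0)] = 0/12 = 0
  <chi_5*chi_4, chi_6> = (1/12)[1*(2)*conj(2) + 1*(2)*conj(2) + 2*(-1)*conj(-1) + 2*(-1)*conj(-1) + 3*(0)*conj(0) + 3*(0)*conj(0)]
      = (1/12)[(4) + (4) + (2) + (2) + (0) + (0)] = 12/12 = 1
Hence the multiplicities are chi_6: 1. Dimension check: dim(chi_5)*dim(chi_4) = 2*1 = 2 and sum (mult * dim) = 1*2 = 2.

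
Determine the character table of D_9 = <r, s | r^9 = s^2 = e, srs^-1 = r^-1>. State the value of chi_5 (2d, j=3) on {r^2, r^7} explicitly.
Conjugacy classes: {e} of size 1, {r^1, r^8} of size 2, {r^2, r^7} of size 2, {r^3, r^6} of size 2, {r^4, r^5} of size 2, {s, sr, ..., sr^8} of size 9.
Character table:
  irrep \ class              {e} (size 1)  {r^1, r^8} (size 2)  {r^2, r^7} (size 2)  {r^3, r^6} (size 2)  {r^4, r^5} (size 2)  {s, sr, ..., sr^8} (size 9)
  chi_1 (triv)               1             1                    1                    1                    1                    1                          
  chi_2 (sign: r->1, s->-1)  1             1                    1                    1                    1                    -1                         
  chi_3 (2d, j=1)            2             2*cos(2*pi/9)        2*cos(4*pi/9)        -1                   -2*cos(pi/9)         0                          
  chi_4 (2d, j=2)            2             2*cos(4*pi/9)        -2*cos(pi/9)         -1                   2*cos(2*pi/9)        0                          
  chi_5 (2d, j=3)            2             -1                   -1                   2                    -1                   0                          
  chi_6 (2d, j=4)            2             -2*cos(pi/9)         2*cos(2*pi/9)        -1                   2*cos(4*pi/9)        0                          

Spot check: chi_5 (2d, j=3) on {r^2, r^7} = -1.

Explanation: D_9 has order 2*9 = 18 with 6 conjugacy classes, hence 6 irreducibles. Sum of squared dims 1 + 1 + 4 + 4 + 4 + 4 = 18 = |G|. Linear characters come from the abelianisation; the 2-dimensional irreps have character r^k -> 2*cos(2*pi*j*k/9), reflections -> 0.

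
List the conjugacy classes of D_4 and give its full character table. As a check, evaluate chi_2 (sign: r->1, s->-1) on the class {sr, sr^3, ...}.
Conjugacy classes: {e} of size 1, {r^2} of size 1, {r^1, r^3} of size 2, {s, sr^2, ...} of size 2, {sr, sr^3, ...} of size 2.
Character table:
  irrep \ class              {e} (size 1)  {r^2} (size 1)  {r^1, r^3} (size 2)  {s, sr^2, ...} (size 2)  {sr, sr^3, ...} (size 2)
  chi_1 (triv)               1             1               1                    1                        1                       
  chi_2 (sign: r->1, s->-1)  1             1               1                    -1                       -1                      
  chi_3 (r->-1, s->1)        1             1               -1                   1                        -1                      
  chi_4 (r->-1, s->-1)       1             1               -1                   -1                       1                       
  chi_5 (2d, j=1)            2             -2              0                    0                        0                       

Spot check: chi_2 (sign: r->1, s->-1) on {sr, sr^3, ...} = -1.

D_4 has order 2*4 = 8 with 5 conjugacy classes, hence 5 irreducibles. Sum of squared dims 1 + 1 + 1 + 1 + 4 = 8 = |G|. Linear characters come from the abelianisation; the 2-dimensional irreps have character r^k -> 2*cos(2*pi*j*k/4), reflections -> 0.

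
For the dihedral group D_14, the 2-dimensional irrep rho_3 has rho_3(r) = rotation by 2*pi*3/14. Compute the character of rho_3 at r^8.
chi_{rho_3}(r^8) = 2*cos(2*pi*3*8/14) = -2*cos(3*pi/7)

Working: rho_3(r^8) is rotation by angle 2*pi*3*8/14, whose trace is 2*cos(2*pi*3*8/14) = -2*cos(3*pi/7).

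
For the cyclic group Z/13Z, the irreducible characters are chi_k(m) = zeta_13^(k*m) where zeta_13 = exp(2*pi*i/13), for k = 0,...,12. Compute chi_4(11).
chi_4(11) = zeta_13^44 = exp(10*I*pi/13)

Derivation: chi_4(11) = zeta_13^(4*11) = zeta_13^44. Since zeta_13^13 = 1, this equals zeta_13^5 = exp(2*pi*i*5/13) = exp(10*I*pi/13).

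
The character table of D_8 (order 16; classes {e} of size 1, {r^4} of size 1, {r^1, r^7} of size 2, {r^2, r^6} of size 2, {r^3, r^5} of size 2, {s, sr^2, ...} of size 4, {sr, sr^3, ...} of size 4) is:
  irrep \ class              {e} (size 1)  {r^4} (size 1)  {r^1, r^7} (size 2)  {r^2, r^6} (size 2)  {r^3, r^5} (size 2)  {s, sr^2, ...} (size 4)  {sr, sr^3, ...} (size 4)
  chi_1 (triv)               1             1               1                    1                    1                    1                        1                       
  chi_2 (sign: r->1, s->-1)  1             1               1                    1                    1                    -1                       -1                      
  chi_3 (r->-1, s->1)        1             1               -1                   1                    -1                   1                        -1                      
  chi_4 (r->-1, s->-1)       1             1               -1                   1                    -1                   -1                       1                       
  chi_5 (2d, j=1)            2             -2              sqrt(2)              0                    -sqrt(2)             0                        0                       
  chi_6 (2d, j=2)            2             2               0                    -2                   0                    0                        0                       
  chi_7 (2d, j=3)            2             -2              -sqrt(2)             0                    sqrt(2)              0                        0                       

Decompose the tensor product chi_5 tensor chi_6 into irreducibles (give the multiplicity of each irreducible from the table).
chi_5 tensor chi_6 = chi_5 + chi_7 (all other irreducibles have multiplicity 0).

Reasoning: The character of a tensor product is the pointwise product (chi_5 * chi_6)(C) = chi_5(C) * chi_6(C):
  {e}: (2)*(2), {r^4}: (-2)*(2), {r^1, r^7}: (sqrt(2))*(0), {r^2, r^6}: (0)*(-2), {r^3, r^5}: (-sqrt(2))*(0), {s, sr^2, ...}: (0)*(0), {sr, sr^3, ...}: (0)*(0)
so (chi_5 * chi_6) takes values
  {e} -> 4, {r^4} -> -4, {r^1, r^7} -> 0, {r^2, r^6} -> 0, {r^3, r^5} -> 0, {s, sr^2, ...} -> 0, {sr, sr^3, ...} -> 0.
Now take the inner product of this character with each irreducible chi from the table, <chi_5*chi_6, chi> = (1/16) sum_C |C| (chi_5*chi_6)(C) conj(chi(C)):
  <chi_5*chi_6, chi_1> = (1/16)[1*(4)*conj(1) + 1*(-4)*conj(1) + 2*(0)*conj(1) + 2*(0)*conj(1) + 2*(0)*conj(1) + 4*(0)*conj(1) + 4*(0)*conj(1)]
      = (1/16)[(4) + (-4) + (0) + (0) + (0) + (0) + (0)] = 0/16 = 0
  <chi_5*chi_6, chi_2> = (1/16)[1*(4)*conj(1) + 1*(-4)*conj(1) + 2*(0)*conj(1) + 2*(0)*conj(1) + 2*(0)*conj(1) + 4*(0)*conj(-1) + 4*(0)*conj(-1)]
      = (1/16)[(4) + (-4) + (0) + (0) + (0) + (0) + (0)] = 0/16 = 0
  <chi_5*chi_6, chi_3> = (1/16)[1*(4)*conj(1) + 1*(-4)*conj(1) + 2*(0)*conj(-1) + 2*(0)*conj(1) + 2*(0)*conj(-1) + 4*(0)*conj(1) + 4*(0)*conj(-1)]
      = (1/16)[(4) + (-4) + (0) + (0) + (0) + (0) + (0)] = 0/16 = 0
  <chi_5*chi_6, chi_4> = (1/16)[1*(4)*conj(1) + 1*(-4)*conj(1) + 2*(0)*conj(-1) + 2*(0)*conj(1) + 2*(0)*conj(-1) + 4*(0)*conj(-1) + 4*(0)*conj(1)]
      = (1/16)[(4) + (-4) + (0) + (0) + (0) + (0) + (0)] = 0/16 = 0
  <chi_5*chi_6, chi_5> = (1/16)[1*(4)*conj(2) + 1*(-4)*conj(-2) + 2*(0)*conj(sqrt(2)) + 2*(0)*conj(0) + 2*(0)*conj(-sqrt(2)) + 4*(0)*conj(0) + 4*(0)*conj(0)]
      = (1/16)[(8) + (8) + (0) + (0) + (0) + (0) + (0)] = 16/16 = 1
  <chi_5*chi_6, chi_6> = (1/16)[1*(4)*conj(2) + 1*(-4)*conj(2) + 2*(0)*conj(0) + 2*(0)*conj(-2) + 2*(0)*conj(0) + 4*(0)*conj(0) + 4*(0)*conj(0)]
      = (1/16)[(8) + (-8) + (0) + (0) + (0) + (0) + (0)] = 0/16 = 0
  <chi_5*chi_6, chi_7> = (1/16)[1*(4)*conj(2) + 1*(-4)*conj(-2) + 2*(0)*conj(-sqrt(2)) + 2*(0)*conj(0) + 2*(0)*conj(sqrt(2)) + 4*(0)*conj(0) + 4*(0)*conj(0)]
      = (1/16)[(8) + (8) + (0) + (0) + (0) + (0) + (0)] = 16/16 = 1
Hence the multiplicities are chi_5: 1, chi_7: 1. Dimension check: dim(chi_5)*dim(chi_6) = 2*2 = 4 and sum (mult * dim) = 1*2 + 1*2 = 4.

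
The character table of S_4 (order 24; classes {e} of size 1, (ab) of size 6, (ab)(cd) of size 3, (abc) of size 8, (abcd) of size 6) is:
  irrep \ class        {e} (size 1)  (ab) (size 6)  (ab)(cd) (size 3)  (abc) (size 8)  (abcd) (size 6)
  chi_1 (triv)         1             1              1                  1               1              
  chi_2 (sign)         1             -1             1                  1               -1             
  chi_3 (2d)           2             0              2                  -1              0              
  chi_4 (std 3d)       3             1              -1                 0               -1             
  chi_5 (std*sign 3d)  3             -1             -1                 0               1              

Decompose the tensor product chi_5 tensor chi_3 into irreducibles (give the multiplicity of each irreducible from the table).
chi_5 tensor chi_3 = chi_4 + chi_5 (all other irreducibles have multiplicity 0).

Explanation: The character of a tensor product is the pointwise product (chi_5 * chi_3)(C) = chi_5(C) * chi_3(C):
  {e}: (3)*(2), (ab): (-1)*(0), (ab)(cd): (-1)*(2), (abc): (0)*(-1), (abcd): (1)*(0)
so (chi_5 * chi_3) takes values
  {e} -> 6, (ab) -> 0, (ab)(cd) -> -2, (abc) -> 0, (abcd) -> 0.
Now take the inner product of this character with each irreducible chi from the table, <chi_5*chi_3, chi> = (1/24) sum_C |C| (chi_5*chi_3)(C) conj(chi(C)):
  <chi_5*chi_3, chi_1> = (1/24)[1*(6)*conj(1) + 6*(0)*conj(1) + 3*(-2)*conj(1) + 8*(0)*conj(1) + 6*(0)*conj(1)]
      = (1/24)[(6) + (0) + (-6) + (0) + (0)] = 0/24 = 0
  <chi_5*chi_3, chi_2> = (1/24)[1*(6)*conj(1) + 6*(0)*conj(-1) + 3*(-2)*conj(1) + 8*(0)*conj(1) + 6*(0)*conj(-1)]
      = (1/24)[(6) + (0) + (-6) + (0) + (0)] = 0/24 = 0
  <chi_5*chi_3, chi_3> = (1/24)[1*(6)*conj(2) + 6*(0)*conj(0) + 3*(-2)*conj(2) + 8*(0)*conj(-1) + 6*(0)*conj(0)]
      = (1/24)[(12) + (0) + (-12) + (0) + (0)] = 0/24 = 0
  <chi_5*chi_3, chi_4> = (1/24)[1*(6)*conj(3) + 6*(0)*conj(1) + 3*(-2)*conj(-1) + 8*(0)*conj(0) + 6*(0)*conj(-1)]
      = (1/24)[(18) + (0) + (6) + (0) + (0)] = 24/24 = 1
  <chi_5*chi_3, chi_5> = (1/24)[1*(6)*conj(3) + 6*(0)*conj(-1) + 3*(-2)*conj(-1) + 8*(0)*conj(0) + 6*(0)*conj(1)]
      = (1/24)[(18) + (0) + (6) + (0) + (0)] = 24/24 = 1
Hence the multiplicities are chi_4: 1, chi_5: 1. Dimension check: dim(chi_5)*dim(chi_3) = 3*2 = 6 and sum (mult * dim) = 1*3 + 1*3 = 6.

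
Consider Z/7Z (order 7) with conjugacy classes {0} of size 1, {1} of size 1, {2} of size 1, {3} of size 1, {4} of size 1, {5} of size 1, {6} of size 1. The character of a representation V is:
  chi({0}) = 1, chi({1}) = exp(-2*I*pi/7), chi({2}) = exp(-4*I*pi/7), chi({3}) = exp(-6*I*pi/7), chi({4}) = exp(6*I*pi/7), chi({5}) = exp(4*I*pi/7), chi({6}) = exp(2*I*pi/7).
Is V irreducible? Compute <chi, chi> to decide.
Irreducible: <chi, chi> = 1.

Working: <chi, chi> = (1/|G|) sum_C |C| * |chi(C)|^2 = (1/7)[1*|1|^2 + 1*|exp(-2*I*pi/7)|^2 + 1*|exp(-4*I*pi/7)|^2 + 1*|exp(-6*I*pi/7)|^2 + 1*|exp(6*I*pi/7)|^2 + 1*|exp(4*I*pi/7)|^2 + 1*|exp(2*I*pi/7)|^2]
  = (1/7)[(1) + (1) + (1) + (1) + (1) + (1) + (1)] = 7/7 = 1.
(Exp terms are combined using exp(i*s)*conj(exp(i*t)) = exp(i*(s-t)), and sums of them are collapsed using the identity that for every m > 1 the m distinct m-th roots of unity sum to 0, e.g. 1 + exp(2*I*pi/3) + exp(-2*I*pi/3) = 0.)
A character is irreducible iff <chi, chi> = 1, so this representation is irreducible.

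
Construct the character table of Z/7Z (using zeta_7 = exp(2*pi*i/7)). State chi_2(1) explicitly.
Character table of Z/7Z (irreps indexed chi_0,...,chi_6 with chi_k(m) = zeta_7^(k*m), zeta_7 = exp(2*pi*i/7)):
  irrep \ class  {0} (size 1)  {1} (size 1)    {2} (size 1)    {3} (size 1)    {4} (size 1)    {5} (size 1)    {6} (size 1)  
  chi_0          1             1               1               1               1               1               1             
  chi_1          1             exp(2*I*pi/7)   exp(4*I*pi/7)   exp(6*I*pi/7)   exp(-6*I*pi/7)  exp(-4*I*pi/7)  exp(-2*I*pi/7)
  chi_2          1             exp(4*I*pi/7)   exp(-6*I*pi/7)  exp(-2*I*pi/7)  exp(2*I*pi/7)   exp(6*I*pi/7)   exp(-4*I*pi/7)
  chi_3          1             exp(6*I*pi/7)   exp(-2*I*pi/7)  exp(4*I*pi/7)   exp(-4*I*pi/7)  exp(2*I*pi/7)   exp(-6*I*pi/7)
  chi_4          1             exp(-6*I*pi/7)  exp(2*I*pi/7)   exp(-4*I*pi/7)  exp(4*I*pi/7)   exp(-2*I*pi/7)  exp(6*I*pi/7) 
  chi_5          1             exp(-4*I*pi/7)  exp(6*I*pi/7)   exp(2*I*pi/7)   exp(-2*I*pi/7)  exp(-6*I*pi/7)  exp(4*I*pi/7) 
  chi_6          1             exp(-2*I*pi/7)  exp(-4*I*pi/7)  exp(-6*I*pi/7)  exp(6*I*pi/7)   exp(4*I*pi/7)   exp(2*I*pi/7) 

Spot check: chi_2(1) = zeta_7^(2*1) = zeta_7^2 = exp(4*I*pi/7).

Why: Z/7Z is abelian, so all 7 irreducible complex representations are 1-dimensional. They are given by chi_k(m) = zeta_7^(k*m) for k = 0,...,6. Row orthogonality: sum_m chi_k(m) conj(chi_l(m)) = 7 * [k = l].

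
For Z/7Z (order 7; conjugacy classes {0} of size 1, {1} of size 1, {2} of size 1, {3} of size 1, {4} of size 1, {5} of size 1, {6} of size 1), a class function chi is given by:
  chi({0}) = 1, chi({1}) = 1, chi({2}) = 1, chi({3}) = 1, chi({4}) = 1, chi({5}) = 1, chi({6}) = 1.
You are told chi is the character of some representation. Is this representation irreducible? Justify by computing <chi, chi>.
Irreducible: <chi, chi> = 1.

Explanation: <chi, chi> = (1/|G|) sum_C |C| * |chi(C)|^2 = (1/7)[1*|1|^2 + 1*|1|^2 + 1*|1|^2 + 1*|1|^2 + 1*|1|^2 + 1*|1|^2 + 1*|1|^2]
  = (1/7)[(1) + (1) + (1) + (1) + (1) + (1) + (1)] = 7/7 = 1.
(Exp terms are combined using exp(i*s)*conj(exp(i*t)) = exp(i*(s-t)), and sums of them are collapsed using the identity that for every m > 1 the m distinct m-th roots of unity sum to 0, e.g. 1 + exp(2*I*pi/3) + exp(-2*I*pi/3) = 0.)
A character is irreducible iff <chi, chi> = 1, so this representation is irreducible.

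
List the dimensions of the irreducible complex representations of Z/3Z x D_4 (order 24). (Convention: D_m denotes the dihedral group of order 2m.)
Dimensions: 1, 1, 1, 1, 1, 1, 1, 1, 1, 1, 1, 1, 2, 2, 2

Justification: There are 15 irreducibles (= number of conjugacy classes). Their dimensions d_i satisfy sum d_i^2 = |G| = 24: 1 + 1 + 1 + 1 + 1 + 1 + 1 + 1 + 1 + 1 + 1 + 1 + 4 + 4 + 4 = 24. (For the product with Z/3Z: each of the 3 1-dim characters of Z/3Z tensors with each irrep of D_4, giving 3 copies of each D_4-dimension.)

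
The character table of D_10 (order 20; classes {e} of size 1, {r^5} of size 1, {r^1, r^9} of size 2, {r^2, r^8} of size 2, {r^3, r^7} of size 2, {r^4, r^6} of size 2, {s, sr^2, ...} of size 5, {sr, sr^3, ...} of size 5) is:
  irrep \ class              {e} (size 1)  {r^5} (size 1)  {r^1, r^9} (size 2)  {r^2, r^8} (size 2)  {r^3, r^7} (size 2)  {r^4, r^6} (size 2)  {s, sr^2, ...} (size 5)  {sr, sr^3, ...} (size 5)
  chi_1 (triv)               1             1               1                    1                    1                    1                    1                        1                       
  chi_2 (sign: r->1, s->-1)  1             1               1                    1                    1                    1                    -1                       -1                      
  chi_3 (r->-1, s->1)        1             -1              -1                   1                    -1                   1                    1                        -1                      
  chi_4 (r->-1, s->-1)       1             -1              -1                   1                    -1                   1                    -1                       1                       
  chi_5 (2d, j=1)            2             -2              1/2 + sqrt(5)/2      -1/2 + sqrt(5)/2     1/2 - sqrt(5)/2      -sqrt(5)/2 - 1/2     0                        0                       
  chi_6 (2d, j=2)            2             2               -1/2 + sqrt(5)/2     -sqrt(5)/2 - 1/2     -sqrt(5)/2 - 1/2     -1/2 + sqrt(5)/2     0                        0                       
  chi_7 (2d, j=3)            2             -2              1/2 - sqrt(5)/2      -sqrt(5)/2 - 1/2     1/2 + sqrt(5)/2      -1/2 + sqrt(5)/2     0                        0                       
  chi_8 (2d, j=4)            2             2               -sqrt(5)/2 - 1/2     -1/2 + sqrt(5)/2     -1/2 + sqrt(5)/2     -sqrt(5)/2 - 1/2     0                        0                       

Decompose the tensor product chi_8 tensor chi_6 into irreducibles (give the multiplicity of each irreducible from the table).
chi_8 tensor chi_6 = chi_6 + chi_8 (all other irreducibles have multiplicity 0).

Argument: The character of a tensor product is the pointwise product (chi_8 * chi_6)(C) = chi_8(C) * chi_6(C):
  {e}: (2)*(2), {r^5}: (2)*(2), {r^1, r^9}: (-sqrt(5)/2 - 1/2)*(-1/2 + sqrt(5)/2), {r^2, r^8}: (-1/2 + sqrt(5)/2)*(-sqrt(5)/2 - 1/2), {r^3, r^7}: (-1/2 + sqrt(5)/2)*(-sqrt(5)/2 - 1/2), {r^4, r^6}: (-sqrt(5)/2 - 1/2)*(-1/2 + sqrt(5)/2), {s, sr^2, ...}: (0)*(0), {sr, sr^3, ...}: (0)*(0)
so (chi_8 * chi_6) takes values
  {e} -> 4, {r^5} -> 4, {r^1, r^9} -> -1, {r^2, r^8} -> -1, {r^3, r^7} -> -1, {r^4, r^6} -> -1, {s, sr^2, ...} -> 0, {sr, sr^3, ...} -> 0.
Now take the inner product of this character with each irreducible chi from the table, <chi_8*chi_6, chi> = (1/20) sum_C |C| (chi_8*chi_6)(C) conj(chi(C)):
  <chi_8*chi_6, chi_1> = (1/20)[1*(4)*conj(1) + 1*(4)*conj(1) + 2*(-1)*conj(1) + 2*(-1)*conj(1) + 2*(-1)*conj(1) + 2*(-1)*conj(1) + 5*(0)*conj(1) + 5*(0)*conj(1)]
      = (1/20)[(4) + (4) + (-2) + (-2) + (-2) + (-2) + (0) + (0)] = 0/20 = 0
  <chi_8*chi_6, chi_2> = (1/20)[1*(4)*conj(1) + 1*(4)*conj(1) + 2*(-1)*conj(1) + 2*(-1)*conj(1) + 2*(-1)*conj(1) + 2*(-1)*conj(1) + 5*(0)*conj(-1) + 5*(0)*conj(-1)]
      = (1/20)[(4) + (4) + (-2) + (-2) + (-2) + (-2) + (0) + (0)] = 0/20 = 0
  <chi_8*chi_6, chi_3> = (1/20)[1*(4)*conj(1) + 1*(4)*conj(-1) + 2*(-1)*conj(-1) + 2*(-1)*conj(1) + 2*(-1)*conj(-1) + 2*(-1)*conj(1) + 5*(0)*conj(1) + 5*(0)*conj(-1)]
      = (1/20)[(4) + (-4) + (2) + (-2) + (2) + (-2) + (0) + (0)] = 0/20 = 0
  <chi_8*chi_6, chi_4> = (1/20)[1*(4)*conj(1) + 1*(4)*conj(-1) + 2*(-1)*conj(-1) + 2*(-1)*conj(1) + 2*(-1)*conj(-1) + 2*(-1)*conj(1) + 5*(0)*conj(-1) + 5*(0)*conj(1)]
      = (1/20)[(4) + (-4) + (2) + (-2) + (2) + (-2) + (0) + (0)] = 0/20 = 0
  <chi_8*chi_6, chi_5> = (1/20)[1*(4)*conj(2) + 1*(4)*conj(-2) + 2*(-1)*conj(1/2 + sqrt(5)/2) + 2*(-1)*conj(-1/2 + sqrt(5)/2) + 2*(-1)*conj(1/2 - sqrt(5)/2) + 2*(-1)*conj(-sqrt(5)/2 - 1/2) + 5*(0)*conj(0) + 5*(0)*conj(0)]
      = (1/20)[(8) + (-8) + (-sqrt(5) - 1) + (1 - sqrt(5)) + (-1 + sqrt(5)) + (1 + sqrt(5)) + (0) + (0)] = 0/20 = 0
  <chi_8*chi_6, chi_6> = (1/20)[1*(4)*conj(2) + 1*(4)*conj(2) + 2*(-1)*conj(-1/2 + sqrt(5)/2) + 2*(-1)*conj(-sqrt(5)/2 - 1/2) + 2*(-1)*conj(-sqrt(5)/2 - 1/2) + 2*(-1)*conj(-1/2 + sqrt(5)/2) + 5*(0)*conj(0) + 5*(0)*conj(0)]
      = (1/20)[(8) + (8) + (1 - sqrt(5)) + (1 + sqrt(5)) + (1 + sqrt(5)) + (1 - sqrt(5)) + (0) + (0)] = 20/20 = 1
  <chi_8*chi_6, chi_7> = (1/20)[1*(4)*conj(2) + 1*(4)*conj(-2) + 2*(-1)*conj(1/2 - sqrt(5)/2) + 2*(-1)*conj(-sqrt(5)/2 - 1/2) + 2*(-1)*conj(1/2 + sqrt(5)/2) + 2*(-1)*conj(-1/2 + sqrt(5)/2) + 5*(0)*conj(0) + 5*(0)*conj(0)]
      = (1/20)[(8) + (-8) + (-1 + sqrt(5)) + (1 + sqrt(5)) + (-sqrt(5) - 1) + (1 - sqrt(5)) + (0) + (0)] = 0/20 = 0
  <chi_8*chi_6, chi_8> = (1/20)[1*(4)*conj(2) + 1*(4)*conj(2) + 2*(-1)*conj(-sqrt(5)/2 - 1/2) + 2*(-1)*conj(-1/2 + sqrt(5)/2) + 2*(-1)*conj(-1/2 + sqrt(5)/2) + 2*(-1)*conj(-sqrt(5)/2 - 1/2) + 5*(0)*conj(0) + 5*(0)*conj(0)]
      = (1/20)[(8) + (8) + (1 + sqrt(5)) + (1 - sqrt(5)) + (1 - sqrt(5)) + (1 + sqrt(5)) + (0) + (0)] = 20/20 = 1
Hence the multiplicities are chi_6: 1, chi_8: 1. Dimension check: dim(chi_8)*dim(chi_6) = 2*2 = 4 and sum (mult * dim) = 1*2 + 1*2 = 4.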